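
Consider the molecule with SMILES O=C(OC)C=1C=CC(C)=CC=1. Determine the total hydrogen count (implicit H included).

Walk through each heavy atom and fill implicit hydrogens from standard valence (C 4, N 3, O 2, S 2, halogen 1):
  atom 1: O, bond orders sum to 2 (valence 2) → 0 H
  atom 2: C, bond orders sum to 4 (valence 4) → 0 H
  atom 3: O, bond orders sum to 2 (valence 2) → 0 H
  atom 4: C, bond orders sum to 1 (valence 4) → 3 H
  atom 5: C, bond orders sum to 4 (valence 4) → 0 H
  atom 6: C, bond orders sum to 3 (valence 4) → 1 H
  atom 7: C, bond orders sum to 3 (valence 4) → 1 H
  atom 8: C, bond orders sum to 4 (valence 4) → 0 H
  atom 9: C, bond orders sum to 1 (valence 4) → 3 H
  atom 10: C, bond orders sum to 3 (valence 4) → 1 H
  atom 11: C, bond orders sum to 3 (valence 4) → 1 H
Total hydrogens: 10.

10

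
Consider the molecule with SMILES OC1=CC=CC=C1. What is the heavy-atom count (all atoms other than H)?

Every atom symbol written in the SMILES (organic subset) is one heavy atom; implicit H are not written.
Heavy atoms by element → C:6, O:1.
Total: 7.

7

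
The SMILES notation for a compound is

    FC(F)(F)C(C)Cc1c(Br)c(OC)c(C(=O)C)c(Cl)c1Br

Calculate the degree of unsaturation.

Molecular formula: C13H12Br2ClF3O2.
DoU = (2C + 2 + N − H − X) / 2, where X is the halogen count and O/S are ignored.
    = (2·13 + 2 + 0 − 12 − 6) / 2 = 10 / 2 = 5.

5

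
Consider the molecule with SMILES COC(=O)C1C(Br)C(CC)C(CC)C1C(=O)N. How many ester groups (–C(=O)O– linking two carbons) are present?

1

The ester motif appears at heavy-atom position 3 in the SMILES.
Other groups present: 1 amide.
Ester count: 1.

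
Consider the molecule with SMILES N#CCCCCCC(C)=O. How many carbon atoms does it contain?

8

Count every carbon token in the SMILES (each C, including those in ring-closure positions and inside branches).
Carbon count: 8.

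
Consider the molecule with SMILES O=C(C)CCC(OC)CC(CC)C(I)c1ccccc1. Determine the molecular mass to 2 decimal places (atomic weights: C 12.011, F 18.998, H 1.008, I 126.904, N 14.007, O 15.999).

First, the molecular formula is C17H25IO2 (counting implicit H from valence).
  C: 17 × 12.011 = 204.187
  H: 25 × 1.008 = 25.200
  I: 1 × 126.904 = 126.904
  O: 2 × 15.999 = 31.998
Sum: 17×12.011 + 25×1.008 + 1×126.904 + 2×15.999 = 388.289 → 388.29 g/mol.

388.29 g/mol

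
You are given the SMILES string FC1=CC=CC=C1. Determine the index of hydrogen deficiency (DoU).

4

Molecular formula: C6H5F.
DoU = (2C + 2 + N − H − X) / 2, where X is the halogen count and O/S are ignored.
    = (2·6 + 2 + 0 − 5 − 1) / 2 = 8 / 2 = 4.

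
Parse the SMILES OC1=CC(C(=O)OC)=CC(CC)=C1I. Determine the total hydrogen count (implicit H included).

Walk through each heavy atom and fill implicit hydrogens from standard valence (C 4, N 3, O 2, S 2, halogen 1):
  atom 1: O, bond orders sum to 1 (valence 2) → 1 H
  atom 2: C, bond orders sum to 4 (valence 4) → 0 H
  atom 3: C, bond orders sum to 3 (valence 4) → 1 H
  atom 4: C, bond orders sum to 4 (valence 4) → 0 H
  atom 5: C, bond orders sum to 4 (valence 4) → 0 H
  atom 6: O, bond orders sum to 2 (valence 2) → 0 H
  atom 7: O, bond orders sum to 2 (valence 2) → 0 H
  atom 8: C, bond orders sum to 1 (valence 4) → 3 H
  atom 9: C, bond orders sum to 3 (valence 4) → 1 H
  atom 10: C, bond orders sum to 4 (valence 4) → 0 H
  atom 11: C, bond orders sum to 2 (valence 4) → 2 H
  atom 12: C, bond orders sum to 1 (valence 4) → 3 H
  atom 13: C, bond orders sum to 4 (valence 4) → 0 H
  atom 14: I (halogen, monovalent) → 0 H
Total hydrogens: 11.

11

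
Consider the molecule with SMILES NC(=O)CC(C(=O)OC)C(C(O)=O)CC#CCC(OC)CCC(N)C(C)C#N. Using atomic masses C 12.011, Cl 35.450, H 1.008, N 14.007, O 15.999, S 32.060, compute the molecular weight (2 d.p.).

First, the molecular formula is C19H29N3O6 (counting implicit H from valence).
  C: 19 × 12.011 = 228.209
  H: 29 × 1.008 = 29.232
  N: 3 × 14.007 = 42.021
  O: 6 × 15.999 = 95.994
Sum: 19×12.011 + 29×1.008 + 3×14.007 + 6×15.999 = 395.456 → 395.46 g/mol.

395.46 g/mol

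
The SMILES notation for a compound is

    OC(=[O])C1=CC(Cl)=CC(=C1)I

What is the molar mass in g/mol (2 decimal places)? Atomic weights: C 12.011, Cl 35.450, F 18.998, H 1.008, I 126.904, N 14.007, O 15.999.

282.46 g/mol

First, the molecular formula is C7H4ClIO2 (counting implicit H from valence).
  C: 7 × 12.011 = 84.077
  Cl: 1 × 35.450 = 35.450
  H: 4 × 1.008 = 4.032
  I: 1 × 126.904 = 126.904
  O: 2 × 15.999 = 31.998
Sum: 7×12.011 + 1×35.450 + 4×1.008 + 1×126.904 + 2×15.999 = 282.461 → 282.46 g/mol.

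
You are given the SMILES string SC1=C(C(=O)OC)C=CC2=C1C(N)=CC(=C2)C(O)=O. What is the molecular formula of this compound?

Walk through each heavy atom and fill implicit hydrogens from standard valence (C 4, N 3, O 2, S 2, halogen 1):
  atom 1: S, bond orders sum to 1 (valence 2) → 1 H
  atom 2: C, bond orders sum to 4 (valence 4) → 0 H
  atom 3: C, bond orders sum to 4 (valence 4) → 0 H
  atom 4: C, bond orders sum to 4 (valence 4) → 0 H
  atom 5: O, bond orders sum to 2 (valence 2) → 0 H
  atom 6: O, bond orders sum to 2 (valence 2) → 0 H
  atom 7: C, bond orders sum to 1 (valence 4) → 3 H
  atom 8: C, bond orders sum to 3 (valence 4) → 1 H
  atom 9: C, bond orders sum to 3 (valence 4) → 1 H
  atom 10: C, bond orders sum to 4 (valence 4) → 0 H
  atom 11: C, bond orders sum to 4 (valence 4) → 0 H
  atom 12: C, bond orders sum to 4 (valence 4) → 0 H
  atom 13: N, bond orders sum to 1 (valence 3) → 2 H
  atom 14: C, bond orders sum to 3 (valence 4) → 1 H
  atom 15: C, bond orders sum to 4 (valence 4) → 0 H
  atom 16: C, bond orders sum to 3 (valence 4) → 1 H
  atom 17: C, bond orders sum to 4 (valence 4) → 0 H
  atom 18: O, bond orders sum to 1 (valence 2) → 1 H
  atom 19: O, bond orders sum to 2 (valence 2) → 0 H
Totals → C:13, H:11, N:1, O:4, S:1.

C13H11NO4S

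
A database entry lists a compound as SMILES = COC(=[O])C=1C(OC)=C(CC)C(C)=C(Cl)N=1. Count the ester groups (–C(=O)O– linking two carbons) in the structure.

1

The ester motif appears at heavy-atom position 3 in the SMILES.
Other groups present: 1 ether.
Ester count: 1.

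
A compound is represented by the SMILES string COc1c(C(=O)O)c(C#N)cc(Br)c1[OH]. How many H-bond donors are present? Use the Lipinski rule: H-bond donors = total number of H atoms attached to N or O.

Donors: find every N or O and count the H atoms it carries.
  atom 2 (O): bond orders sum to 2 → 0 H
  atom 6 (O): bond orders sum to 2 → 0 H
  atom 7 (O): bond orders sum to 1 → 1 H
  atom 10 (N): bond orders sum to 3 → 0 H
  atom 15 (O): bond orders sum to 1 → 1 H
Lipinski HBD = 2.

2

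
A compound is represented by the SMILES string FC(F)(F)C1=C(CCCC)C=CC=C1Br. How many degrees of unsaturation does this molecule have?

Degree of unsaturation = (number of rings) + (number of π bonds).
Ring closures in the SMILES: 1.
π bonds: 3 double bonds (each 1 DoU) → 3 DoU from unsaturation.
Total DoU = 1 + 3 = 4.

4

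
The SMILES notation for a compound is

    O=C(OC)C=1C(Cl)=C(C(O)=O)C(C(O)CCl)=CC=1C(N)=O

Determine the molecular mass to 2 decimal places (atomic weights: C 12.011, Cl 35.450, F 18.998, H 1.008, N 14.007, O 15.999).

336.12 g/mol

First, the molecular formula is C12H11Cl2NO6 (counting implicit H from valence).
  C: 12 × 12.011 = 144.132
  Cl: 2 × 35.450 = 70.900
  H: 11 × 1.008 = 11.088
  N: 1 × 14.007 = 14.007
  O: 6 × 15.999 = 95.994
Sum: 12×12.011 + 2×35.450 + 11×1.008 + 1×14.007 + 6×15.999 = 336.121 → 336.12 g/mol.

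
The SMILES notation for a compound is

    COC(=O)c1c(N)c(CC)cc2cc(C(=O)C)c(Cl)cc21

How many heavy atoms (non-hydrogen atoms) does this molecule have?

21

Every atom symbol written in the SMILES (organic subset) is one heavy atom; implicit H are not written.
Heavy atoms by element → C:16, Cl:1, N:1, O:3.
Total: 21.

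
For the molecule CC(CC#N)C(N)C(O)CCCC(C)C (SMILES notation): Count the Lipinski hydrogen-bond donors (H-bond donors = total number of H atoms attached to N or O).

Donors: find every N or O and count the H atoms it carries.
  atom 5 (N): bond orders sum to 3 → 0 H
  atom 7 (N): bond orders sum to 1 → 2 H
  atom 9 (O): bond orders sum to 1 → 1 H
Lipinski HBD = 3.

3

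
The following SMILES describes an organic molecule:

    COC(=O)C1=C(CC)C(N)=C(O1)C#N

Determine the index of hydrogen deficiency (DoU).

Degree of unsaturation = (number of rings) + (number of π bonds).
Ring closures in the SMILES: 1.
π bonds: 3 double bonds (each 1 DoU), 1 triple bond (each 2 DoU) → 5 DoU from unsaturation.
Total DoU = 1 + 5 = 6.

6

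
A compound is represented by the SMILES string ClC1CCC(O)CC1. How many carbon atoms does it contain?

Count every carbon token in the SMILES (each C, including those in ring-closure positions and inside branches).
Carbon count: 6.

6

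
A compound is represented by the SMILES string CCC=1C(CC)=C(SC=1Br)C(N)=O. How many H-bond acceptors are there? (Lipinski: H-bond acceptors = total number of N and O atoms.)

2

N atoms: 1; O atoms: 1.
Lipinski HBA = 1 + 1 = 2.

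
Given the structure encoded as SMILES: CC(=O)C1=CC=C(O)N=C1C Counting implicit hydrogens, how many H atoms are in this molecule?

9

Walk through each heavy atom and fill implicit hydrogens from standard valence (C 4, N 3, O 2, S 2, halogen 1):
  atom 1: C, bond orders sum to 1 (valence 4) → 3 H
  atom 2: C, bond orders sum to 4 (valence 4) → 0 H
  atom 3: O, bond orders sum to 2 (valence 2) → 0 H
  atom 4: C, bond orders sum to 4 (valence 4) → 0 H
  atom 5: C, bond orders sum to 3 (valence 4) → 1 H
  atom 6: C, bond orders sum to 3 (valence 4) → 1 H
  atom 7: C, bond orders sum to 4 (valence 4) → 0 H
  atom 8: O, bond orders sum to 1 (valence 2) → 1 H
  atom 9: N, bond orders sum to 3 (valence 3) → 0 H
  atom 10: C, bond orders sum to 4 (valence 4) → 0 H
  atom 11: C, bond orders sum to 1 (valence 4) → 3 H
Total hydrogens: 9.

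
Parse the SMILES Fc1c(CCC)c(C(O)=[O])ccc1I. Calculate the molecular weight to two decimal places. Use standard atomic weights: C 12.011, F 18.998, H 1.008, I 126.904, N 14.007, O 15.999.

First, the molecular formula is C10H10FIO2 (counting implicit H from valence).
  C: 10 × 12.011 = 120.110
  F: 1 × 18.998 = 18.998
  H: 10 × 1.008 = 10.080
  I: 1 × 126.904 = 126.904
  O: 2 × 15.999 = 31.998
Sum: 10×12.011 + 1×18.998 + 10×1.008 + 1×126.904 + 2×15.999 = 308.090 → 308.09 g/mol.

308.09 g/mol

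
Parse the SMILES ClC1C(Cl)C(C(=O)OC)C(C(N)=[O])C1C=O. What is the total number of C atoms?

9

Count every carbon token in the SMILES (each C, including those in ring-closure positions and inside branches).
Carbon count: 9.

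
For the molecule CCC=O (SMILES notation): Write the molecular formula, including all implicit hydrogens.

C3H6O

Walk through each heavy atom and fill implicit hydrogens from standard valence (C 4, N 3, O 2, S 2, halogen 1):
  atom 1: C, bond orders sum to 1 (valence 4) → 3 H
  atom 2: C, bond orders sum to 2 (valence 4) → 2 H
  atom 3: C, bond orders sum to 3 (valence 4) → 1 H
  atom 4: O, bond orders sum to 2 (valence 2) → 0 H
Totals → C:3, H:6, O:1.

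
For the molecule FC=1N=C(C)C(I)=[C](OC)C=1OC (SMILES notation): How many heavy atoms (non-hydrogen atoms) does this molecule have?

13

Every atom symbol written in the SMILES (organic subset) is one heavy atom; implicit H are not written.
Heavy atoms by element → C:8, F:1, I:1, N:1, O:2.
Total: 13.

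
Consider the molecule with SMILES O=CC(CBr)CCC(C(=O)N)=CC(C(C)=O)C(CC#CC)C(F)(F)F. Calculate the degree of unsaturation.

Degree of unsaturation = (number of rings) + (number of π bonds).
Ring closures in the SMILES: 0.
π bonds: 4 double bonds (each 1 DoU), 1 triple bond (each 2 DoU) → 6 DoU from unsaturation.
Total DoU = 0 + 6 = 6.

6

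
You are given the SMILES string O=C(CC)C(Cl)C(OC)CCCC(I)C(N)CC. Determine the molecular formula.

C13H25ClINO2

Walk through each heavy atom and fill implicit hydrogens from standard valence (C 4, N 3, O 2, S 2, halogen 1):
  atom 1: O, bond orders sum to 2 (valence 2) → 0 H
  atom 2: C, bond orders sum to 4 (valence 4) → 0 H
  atom 3: C, bond orders sum to 2 (valence 4) → 2 H
  atom 4: C, bond orders sum to 1 (valence 4) → 3 H
  atom 5: C, bond orders sum to 3 (valence 4) → 1 H
  atom 6: Cl (halogen, monovalent) → 0 H
  atom 7: C, bond orders sum to 3 (valence 4) → 1 H
  atom 8: O, bond orders sum to 2 (valence 2) → 0 H
  atom 9: C, bond orders sum to 1 (valence 4) → 3 H
  atom 10: C, bond orders sum to 2 (valence 4) → 2 H
  atom 11: C, bond orders sum to 2 (valence 4) → 2 H
  atom 12: C, bond orders sum to 2 (valence 4) → 2 H
  atom 13: C, bond orders sum to 3 (valence 4) → 1 H
  atom 14: I (halogen, monovalent) → 0 H
  atom 15: C, bond orders sum to 3 (valence 4) → 1 H
  atom 16: N, bond orders sum to 1 (valence 3) → 2 H
  atom 17: C, bond orders sum to 2 (valence 4) → 2 H
  atom 18: C, bond orders sum to 1 (valence 4) → 3 H
Totals → C:13, H:25, Cl:1, I:1, N:1, O:2.
In Hill order: C13H25ClINO2.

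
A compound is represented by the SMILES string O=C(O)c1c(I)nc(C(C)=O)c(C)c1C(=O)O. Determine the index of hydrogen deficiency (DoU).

Molecular formula: C10H8INO5.
DoU = (2C + 2 + N − H − X) / 2, where X is the halogen count and O/S are ignored.
    = (2·10 + 2 + 1 − 8 − 1) / 2 = 14 / 2 = 7.

7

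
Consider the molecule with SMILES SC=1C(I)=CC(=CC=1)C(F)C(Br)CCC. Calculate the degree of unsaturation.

4

Degree of unsaturation = (number of rings) + (number of π bonds).
Ring closures in the SMILES: 1.
π bonds: 3 double bonds (each 1 DoU) → 3 DoU from unsaturation.
Total DoU = 1 + 3 = 4.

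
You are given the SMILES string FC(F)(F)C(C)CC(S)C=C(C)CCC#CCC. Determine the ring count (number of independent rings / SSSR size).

0

In SMILES, each pair of matching ring-closure digits denotes one ring-closing bond; the number of such bonds equals the number of independent rings.
Ring-closure bonds here: 0.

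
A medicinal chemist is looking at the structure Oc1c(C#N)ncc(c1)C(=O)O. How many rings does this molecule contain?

1

In SMILES, each pair of matching ring-closure digits denotes one ring-closing bond; the number of such bonds equals the number of independent rings.
Ring-closure bonds here: 1.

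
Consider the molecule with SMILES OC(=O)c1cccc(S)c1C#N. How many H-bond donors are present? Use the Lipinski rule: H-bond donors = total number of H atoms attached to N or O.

Donors: find every N or O and count the H atoms it carries.
  atom 1 (O): bond orders sum to 1 → 1 H
  atom 3 (O): bond orders sum to 2 → 0 H
  atom 12 (N): bond orders sum to 3 → 0 H
Lipinski HBD = 1.

1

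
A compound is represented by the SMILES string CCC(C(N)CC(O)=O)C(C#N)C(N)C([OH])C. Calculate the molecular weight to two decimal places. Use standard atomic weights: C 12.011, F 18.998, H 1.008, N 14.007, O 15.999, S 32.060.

First, the molecular formula is C11H21N3O3 (counting implicit H from valence).
  C: 11 × 12.011 = 132.121
  H: 21 × 1.008 = 21.168
  N: 3 × 14.007 = 42.021
  O: 3 × 15.999 = 47.997
Sum: 11×12.011 + 21×1.008 + 3×14.007 + 3×15.999 = 243.307 → 243.31 g/mol.

243.31 g/mol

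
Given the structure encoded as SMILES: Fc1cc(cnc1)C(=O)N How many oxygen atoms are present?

Scan the SMILES for O atoms (remember two-letter symbols like Cl and Br are single atoms).
Oxygen count: 1.

1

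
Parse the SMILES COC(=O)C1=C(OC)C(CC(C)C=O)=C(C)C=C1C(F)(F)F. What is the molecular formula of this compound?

C15H17F3O4

Walk through each heavy atom and fill implicit hydrogens from standard valence (C 4, N 3, O 2, S 2, halogen 1):
  atom 1: C, bond orders sum to 1 (valence 4) → 3 H
  atom 2: O, bond orders sum to 2 (valence 2) → 0 H
  atom 3: C, bond orders sum to 4 (valence 4) → 0 H
  atom 4: O, bond orders sum to 2 (valence 2) → 0 H
  atom 5: C, bond orders sum to 4 (valence 4) → 0 H
  atom 6: C, bond orders sum to 4 (valence 4) → 0 H
  atom 7: O, bond orders sum to 2 (valence 2) → 0 H
  atom 8: C, bond orders sum to 1 (valence 4) → 3 H
  atom 9: C, bond orders sum to 4 (valence 4) → 0 H
  atom 10: C, bond orders sum to 2 (valence 4) → 2 H
  atom 11: C, bond orders sum to 3 (valence 4) → 1 H
  atom 12: C, bond orders sum to 1 (valence 4) → 3 H
  atom 13: C, bond orders sum to 3 (valence 4) → 1 H
  atom 14: O, bond orders sum to 2 (valence 2) → 0 H
  atom 15: C, bond orders sum to 4 (valence 4) → 0 H
  atom 16: C, bond orders sum to 1 (valence 4) → 3 H
  atom 17: C, bond orders sum to 3 (valence 4) → 1 H
  atom 18: C, bond orders sum to 4 (valence 4) → 0 H
  atom 19: C, bond orders sum to 4 (valence 4) → 0 H
  atom 20: F (halogen, monovalent) → 0 H
  atom 21: F (halogen, monovalent) → 0 H
  atom 22: F (halogen, monovalent) → 0 H
Totals → C:15, H:17, F:3, O:4.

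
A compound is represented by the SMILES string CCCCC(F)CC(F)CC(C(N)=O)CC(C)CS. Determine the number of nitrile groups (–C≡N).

0

Scan the SMILES for the nitrile motif — none present.
Groups that are present: 1 amide, 1 thiol.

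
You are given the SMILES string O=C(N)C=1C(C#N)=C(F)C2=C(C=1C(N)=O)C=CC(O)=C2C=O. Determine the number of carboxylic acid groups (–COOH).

0

Scan the SMILES for the carboxylic acid motif — none present.
Groups that are present: 1 aldehyde, 2 amide, 1 hydroxyl, 1 nitrile.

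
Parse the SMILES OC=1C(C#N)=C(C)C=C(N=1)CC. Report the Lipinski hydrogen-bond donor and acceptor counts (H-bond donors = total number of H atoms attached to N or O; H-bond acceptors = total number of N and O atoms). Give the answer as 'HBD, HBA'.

1, 3

Donors: find every N or O and count the H atoms it carries.
  atom 1 (O): bond orders sum to 1 → 1 H
  atom 5 (N): bond orders sum to 3 → 0 H
  atom 10 (N): bond orders sum to 3 → 0 H
Lipinski HBD = 1.
Acceptors: N atoms = 2, O atoms = 1 → HBA = 3.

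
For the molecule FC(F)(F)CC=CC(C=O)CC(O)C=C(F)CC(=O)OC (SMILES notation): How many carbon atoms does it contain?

Count every carbon token in the SMILES (each C, including those in ring-closure positions and inside branches).
Carbon count: 13.

13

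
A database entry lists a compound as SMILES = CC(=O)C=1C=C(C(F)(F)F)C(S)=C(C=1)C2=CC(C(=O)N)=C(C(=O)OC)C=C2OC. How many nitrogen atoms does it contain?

1

Scan the SMILES for N atoms (remember two-letter symbols like Cl and Br are single atoms).
Nitrogen count: 1.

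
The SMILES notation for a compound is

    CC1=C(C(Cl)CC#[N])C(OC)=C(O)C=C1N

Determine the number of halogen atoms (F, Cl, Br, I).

1

Halogen atoms appear at heavy-atom position 5 (1×Cl).
Other groups present: 1 ether, 1 hydroxyl, 1 nitrile, 1 primary amine.
Halogen count: 1.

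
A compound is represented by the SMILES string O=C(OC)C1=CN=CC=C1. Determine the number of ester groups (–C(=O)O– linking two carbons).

The ester motif appears at heavy-atom position 2 in the SMILES.
Ester count: 1.

1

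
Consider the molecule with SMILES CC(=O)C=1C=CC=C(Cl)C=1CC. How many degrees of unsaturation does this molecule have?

5

Degree of unsaturation = (number of rings) + (number of π bonds).
Ring closures in the SMILES: 1.
π bonds: 4 double bonds (each 1 DoU) → 4 DoU from unsaturation.
Total DoU = 1 + 4 = 5.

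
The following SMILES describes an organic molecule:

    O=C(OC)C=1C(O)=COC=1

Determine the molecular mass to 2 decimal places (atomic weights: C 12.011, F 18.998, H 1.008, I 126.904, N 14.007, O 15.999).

First, the molecular formula is C6H6O4 (counting implicit H from valence).
  C: 6 × 12.011 = 72.066
  H: 6 × 1.008 = 6.048
  O: 4 × 15.999 = 63.996
Sum: 6×12.011 + 6×1.008 + 4×15.999 = 142.110 → 142.11 g/mol.

142.11 g/mol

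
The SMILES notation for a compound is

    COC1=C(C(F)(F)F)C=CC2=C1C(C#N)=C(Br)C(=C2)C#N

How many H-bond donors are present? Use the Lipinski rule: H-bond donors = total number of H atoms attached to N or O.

Donors: find every N or O and count the H atoms it carries.
  atom 2 (O): bond orders sum to 2 → 0 H
  atom 15 (N): bond orders sum to 3 → 0 H
  atom 21 (N): bond orders sum to 3 → 0 H
Lipinski HBD = 0.

0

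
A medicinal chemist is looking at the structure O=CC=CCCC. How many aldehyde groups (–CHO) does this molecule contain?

The aldehyde motif appears at heavy-atom position 2 in the SMILES.
Other groups present: 1 alkene.
Aldehyde count: 1.

1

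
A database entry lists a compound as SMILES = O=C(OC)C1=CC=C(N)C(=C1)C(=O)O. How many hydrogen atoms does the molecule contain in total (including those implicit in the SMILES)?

9

Walk through each heavy atom and fill implicit hydrogens from standard valence (C 4, N 3, O 2, S 2, halogen 1):
  atom 1: O, bond orders sum to 2 (valence 2) → 0 H
  atom 2: C, bond orders sum to 4 (valence 4) → 0 H
  atom 3: O, bond orders sum to 2 (valence 2) → 0 H
  atom 4: C, bond orders sum to 1 (valence 4) → 3 H
  atom 5: C, bond orders sum to 4 (valence 4) → 0 H
  atom 6: C, bond orders sum to 3 (valence 4) → 1 H
  atom 7: C, bond orders sum to 3 (valence 4) → 1 H
  atom 8: C, bond orders sum to 4 (valence 4) → 0 H
  atom 9: N, bond orders sum to 1 (valence 3) → 2 H
  atom 10: C, bond orders sum to 4 (valence 4) → 0 H
  atom 11: C, bond orders sum to 3 (valence 4) → 1 H
  atom 12: C, bond orders sum to 4 (valence 4) → 0 H
  atom 13: O, bond orders sum to 2 (valence 2) → 0 H
  atom 14: O, bond orders sum to 1 (valence 2) → 1 H
Total hydrogens: 9.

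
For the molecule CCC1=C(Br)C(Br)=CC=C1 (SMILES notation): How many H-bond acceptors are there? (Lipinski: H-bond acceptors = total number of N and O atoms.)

N atoms: 0; O atoms: 0.
Lipinski HBA = 0 + 0 = 0.

0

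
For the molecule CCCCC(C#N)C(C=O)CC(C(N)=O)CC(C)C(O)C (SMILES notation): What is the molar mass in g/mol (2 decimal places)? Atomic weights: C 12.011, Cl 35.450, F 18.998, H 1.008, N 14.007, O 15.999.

First, the molecular formula is C16H28N2O3 (counting implicit H from valence).
  C: 16 × 12.011 = 192.176
  H: 28 × 1.008 = 28.224
  N: 2 × 14.007 = 28.014
  O: 3 × 15.999 = 47.997
Sum: 16×12.011 + 28×1.008 + 2×14.007 + 3×15.999 = 296.411 → 296.41 g/mol.

296.41 g/mol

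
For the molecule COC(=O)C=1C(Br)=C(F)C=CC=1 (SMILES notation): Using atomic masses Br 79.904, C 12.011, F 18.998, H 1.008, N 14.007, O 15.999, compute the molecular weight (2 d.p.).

233.04 g/mol

First, the molecular formula is C8H6BrFO2 (counting implicit H from valence).
  Br: 1 × 79.904 = 79.904
  C: 8 × 12.011 = 96.088
  F: 1 × 18.998 = 18.998
  H: 6 × 1.008 = 6.048
  O: 2 × 15.999 = 31.998
Sum: 1×79.904 + 8×12.011 + 1×18.998 + 6×1.008 + 2×15.999 = 233.036 → 233.04 g/mol.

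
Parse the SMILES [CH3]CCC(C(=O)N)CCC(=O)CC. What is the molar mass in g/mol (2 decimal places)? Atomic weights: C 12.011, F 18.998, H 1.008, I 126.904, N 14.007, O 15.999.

185.27 g/mol

First, the molecular formula is C10H19NO2 (counting implicit H from valence).
  C: 10 × 12.011 = 120.110
  H: 19 × 1.008 = 19.152
  N: 1 × 14.007 = 14.007
  O: 2 × 15.999 = 31.998
Sum: 10×12.011 + 19×1.008 + 1×14.007 + 2×15.999 = 185.267 → 185.27 g/mol.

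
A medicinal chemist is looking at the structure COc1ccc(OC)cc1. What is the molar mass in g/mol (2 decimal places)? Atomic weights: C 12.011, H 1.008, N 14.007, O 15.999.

First, the molecular formula is C8H10O2 (counting implicit H from valence).
  C: 8 × 12.011 = 96.088
  H: 10 × 1.008 = 10.080
  O: 2 × 15.999 = 31.998
Sum: 8×12.011 + 10×1.008 + 2×15.999 = 138.166 → 138.17 g/mol.

138.17 g/mol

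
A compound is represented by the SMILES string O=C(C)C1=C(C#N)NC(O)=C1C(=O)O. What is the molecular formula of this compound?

Walk through each heavy atom and fill implicit hydrogens from standard valence (C 4, N 3, O 2, S 2, halogen 1):
  atom 1: O, bond orders sum to 2 (valence 2) → 0 H
  atom 2: C, bond orders sum to 4 (valence 4) → 0 H
  atom 3: C, bond orders sum to 1 (valence 4) → 3 H
  atom 4: C, bond orders sum to 4 (valence 4) → 0 H
  atom 5: C, bond orders sum to 4 (valence 4) → 0 H
  atom 6: C, bond orders sum to 4 (valence 4) → 0 H
  atom 7: N, bond orders sum to 3 (valence 3) → 0 H
  atom 8: N, bond orders sum to 2 (valence 3) → 1 H
  atom 9: C, bond orders sum to 4 (valence 4) → 0 H
  atom 10: O, bond orders sum to 1 (valence 2) → 1 H
  atom 11: C, bond orders sum to 4 (valence 4) → 0 H
  atom 12: C, bond orders sum to 4 (valence 4) → 0 H
  atom 13: O, bond orders sum to 2 (valence 2) → 0 H
  atom 14: O, bond orders sum to 1 (valence 2) → 1 H
Totals → C:8, H:6, N:2, O:4.
In Hill order: C8H6N2O4.

C8H6N2O4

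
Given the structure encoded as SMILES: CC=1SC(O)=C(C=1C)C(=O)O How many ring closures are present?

In SMILES, each pair of matching ring-closure digits denotes one ring-closing bond; the number of such bonds equals the number of independent rings.
Ring-closure bonds here: 1.

1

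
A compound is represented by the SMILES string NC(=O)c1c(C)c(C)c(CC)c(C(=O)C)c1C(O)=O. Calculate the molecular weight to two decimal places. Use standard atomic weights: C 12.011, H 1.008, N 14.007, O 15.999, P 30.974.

263.29 g/mol

First, the molecular formula is C14H17NO4 (counting implicit H from valence).
  C: 14 × 12.011 = 168.154
  H: 17 × 1.008 = 17.136
  N: 1 × 14.007 = 14.007
  O: 4 × 15.999 = 63.996
Sum: 14×12.011 + 17×1.008 + 1×14.007 + 4×15.999 = 263.293 → 263.29 g/mol.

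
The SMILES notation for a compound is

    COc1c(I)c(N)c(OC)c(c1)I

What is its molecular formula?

C8H9I2NO2

Walk through each heavy atom and fill implicit hydrogens from standard valence (C 4, N 3, O 2, S 2, halogen 1); for lowercase aromatic atoms, an aromatic c carries 1 H when it has two neighbours and 0 H with three, and aromatic n carries 0 H:
  atom 1: C, bond orders sum to 1 (valence 4) → 3 H
  atom 2: O, bond orders sum to 2 (valence 2) → 0 H
  atom 3: aromatic c, 3 neighbours → 0 H
  atom 4: aromatic c, 3 neighbours → 0 H
  atom 5: I (halogen, monovalent) → 0 H
  atom 6: aromatic c, 3 neighbours → 0 H
  atom 7: N, bond orders sum to 1 (valence 3) → 2 H
  atom 8: aromatic c, 3 neighbours → 0 H
  atom 9: O, bond orders sum to 2 (valence 2) → 0 H
  atom 10: C, bond orders sum to 1 (valence 4) → 3 H
  atom 11: aromatic c, 3 neighbours → 0 H
  atom 12: aromatic c, 2 neighbours → 1 H
  atom 13: I (halogen, monovalent) → 0 H
Totals → C:8, H:9, I:2, N:1, O:2.
In Hill order: C8H9I2NO2.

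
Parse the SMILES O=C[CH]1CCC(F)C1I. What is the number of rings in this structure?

1

In SMILES, each pair of matching ring-closure digits denotes one ring-closing bond; the number of such bonds equals the number of independent rings.
Ring-closure bonds here: 1.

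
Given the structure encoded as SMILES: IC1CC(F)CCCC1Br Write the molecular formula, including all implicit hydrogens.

C7H11BrFI

Walk through each heavy atom and fill implicit hydrogens from standard valence (C 4, N 3, O 2, S 2, halogen 1):
  atom 1: I (halogen, monovalent) → 0 H
  atom 2: C, bond orders sum to 3 (valence 4) → 1 H
  atom 3: C, bond orders sum to 2 (valence 4) → 2 H
  atom 4: C, bond orders sum to 3 (valence 4) → 1 H
  atom 5: F (halogen, monovalent) → 0 H
  atom 6: C, bond orders sum to 2 (valence 4) → 2 H
  atom 7: C, bond orders sum to 2 (valence 4) → 2 H
  atom 8: C, bond orders sum to 2 (valence 4) → 2 H
  atom 9: C, bond orders sum to 3 (valence 4) → 1 H
  atom 10: Br (halogen, monovalent) → 0 H
Totals → C:7, H:11, Br:1, F:1, I:1.
In Hill order: C7H11BrFI.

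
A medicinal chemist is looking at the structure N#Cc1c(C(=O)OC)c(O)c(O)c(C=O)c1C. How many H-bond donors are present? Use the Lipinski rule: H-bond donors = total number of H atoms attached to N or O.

2

Donors: find every N or O and count the H atoms it carries.
  atom 1 (N): bond orders sum to 3 → 0 H
  atom 6 (O): bond orders sum to 2 → 0 H
  atom 7 (O): bond orders sum to 2 → 0 H
  atom 10 (O): bond orders sum to 1 → 1 H
  atom 12 (O): bond orders sum to 1 → 1 H
  atom 15 (O): bond orders sum to 2 → 0 H
Lipinski HBD = 2.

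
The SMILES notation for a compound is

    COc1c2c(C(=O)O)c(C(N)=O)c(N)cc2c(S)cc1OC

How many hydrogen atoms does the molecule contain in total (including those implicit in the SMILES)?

14

Walk through each heavy atom and fill implicit hydrogens from standard valence (C 4, N 3, O 2, S 2, halogen 1); for lowercase aromatic atoms, an aromatic c carries 1 H when it has two neighbours and 0 H with three, and aromatic n carries 0 H:
  atom 1: C, bond orders sum to 1 (valence 4) → 3 H
  atom 2: O, bond orders sum to 2 (valence 2) → 0 H
  atom 3: aromatic c, 3 neighbours → 0 H
  atom 4: aromatic c, 3 neighbours → 0 H
  atom 5: aromatic c, 3 neighbours → 0 H
  atom 6: C, bond orders sum to 4 (valence 4) → 0 H
  atom 7: O, bond orders sum to 2 (valence 2) → 0 H
  atom 8: O, bond orders sum to 1 (valence 2) → 1 H
  atom 9: aromatic c, 3 neighbours → 0 H
  atom 10: C, bond orders sum to 4 (valence 4) → 0 H
  atom 11: N, bond orders sum to 1 (valence 3) → 2 H
  atom 12: O, bond orders sum to 2 (valence 2) → 0 H
  atom 13: aromatic c, 3 neighbours → 0 H
  atom 14: N, bond orders sum to 1 (valence 3) → 2 H
  atom 15: aromatic c, 2 neighbours → 1 H
  atom 16: aromatic c, 3 neighbours → 0 H
  atom 17: aromatic c, 3 neighbours → 0 H
  atom 18: S, bond orders sum to 1 (valence 2) → 1 H
  atom 19: aromatic c, 2 neighbours → 1 H
  atom 20: aromatic c, 3 neighbours → 0 H
  atom 21: O, bond orders sum to 2 (valence 2) → 0 H
  atom 22: C, bond orders sum to 1 (valence 4) → 3 H
Total hydrogens: 14.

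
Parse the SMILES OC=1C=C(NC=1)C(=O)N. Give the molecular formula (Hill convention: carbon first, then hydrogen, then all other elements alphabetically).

C5H6N2O2

Walk through each heavy atom and fill implicit hydrogens from standard valence (C 4, N 3, O 2, S 2, halogen 1):
  atom 1: O, bond orders sum to 1 (valence 2) → 1 H
  atom 2: C, bond orders sum to 4 (valence 4) → 0 H
  atom 3: C, bond orders sum to 3 (valence 4) → 1 H
  atom 4: C, bond orders sum to 4 (valence 4) → 0 H
  atom 5: N, bond orders sum to 2 (valence 3) → 1 H
  atom 6: C, bond orders sum to 3 (valence 4) → 1 H
  atom 7: C, bond orders sum to 4 (valence 4) → 0 H
  atom 8: O, bond orders sum to 2 (valence 2) → 0 H
  atom 9: N, bond orders sum to 1 (valence 3) → 2 H
Totals → C:5, H:6, N:2, O:2.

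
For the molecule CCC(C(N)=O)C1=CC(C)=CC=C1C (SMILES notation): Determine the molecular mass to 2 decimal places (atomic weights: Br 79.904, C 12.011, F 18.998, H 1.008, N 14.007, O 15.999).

First, the molecular formula is C12H17NO (counting implicit H from valence).
  C: 12 × 12.011 = 144.132
  H: 17 × 1.008 = 17.136
  N: 1 × 14.007 = 14.007
  O: 1 × 15.999 = 15.999
Sum: 12×12.011 + 17×1.008 + 1×14.007 + 1×15.999 = 191.274 → 191.27 g/mol.

191.27 g/mol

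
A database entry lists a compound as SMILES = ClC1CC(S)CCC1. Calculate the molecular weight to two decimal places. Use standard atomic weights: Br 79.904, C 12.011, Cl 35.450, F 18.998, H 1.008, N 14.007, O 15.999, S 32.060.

150.66 g/mol

First, the molecular formula is C6H11ClS (counting implicit H from valence).
  C: 6 × 12.011 = 72.066
  Cl: 1 × 35.450 = 35.450
  H: 11 × 1.008 = 11.088
  S: 1 × 32.060 = 32.060
Sum: 6×12.011 + 1×35.450 + 11×1.008 + 1×32.060 = 150.664 → 150.66 g/mol.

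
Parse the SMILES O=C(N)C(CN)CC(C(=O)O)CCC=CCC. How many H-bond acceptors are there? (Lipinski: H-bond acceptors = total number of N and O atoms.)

5

N atoms: 2; O atoms: 3.
Lipinski HBA = 2 + 3 = 5.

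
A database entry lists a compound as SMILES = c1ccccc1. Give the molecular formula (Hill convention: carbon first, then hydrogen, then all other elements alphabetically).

C6H6

Walk through each heavy atom and fill implicit hydrogens from standard valence (C 4, N 3, O 2, S 2, halogen 1); for lowercase aromatic atoms, an aromatic c carries 1 H when it has two neighbours and 0 H with three, and aromatic n carries 0 H:
  atom 1: aromatic c, 2 neighbours → 1 H
  atom 2: aromatic c, 2 neighbours → 1 H
  atom 3: aromatic c, 2 neighbours → 1 H
  atom 4: aromatic c, 2 neighbours → 1 H
  atom 5: aromatic c, 2 neighbours → 1 H
  atom 6: aromatic c, 2 neighbours → 1 H
Totals → C:6, H:6.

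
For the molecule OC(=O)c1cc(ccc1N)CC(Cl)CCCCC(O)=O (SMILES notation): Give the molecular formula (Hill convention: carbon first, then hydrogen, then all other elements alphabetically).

C14H18ClNO4

Walk through each heavy atom and fill implicit hydrogens from standard valence (C 4, N 3, O 2, S 2, halogen 1); for lowercase aromatic atoms, an aromatic c carries 1 H when it has two neighbours and 0 H with three, and aromatic n carries 0 H:
  atom 1: O, bond orders sum to 1 (valence 2) → 1 H
  atom 2: C, bond orders sum to 4 (valence 4) → 0 H
  atom 3: O, bond orders sum to 2 (valence 2) → 0 H
  atom 4: aromatic c, 3 neighbours → 0 H
  atom 5: aromatic c, 2 neighbours → 1 H
  atom 6: aromatic c, 3 neighbours → 0 H
  atom 7: aromatic c, 2 neighbours → 1 H
  atom 8: aromatic c, 2 neighbours → 1 H
  atom 9: aromatic c, 3 neighbours → 0 H
  atom 10: N, bond orders sum to 1 (valence 3) → 2 H
  atom 11: C, bond orders sum to 2 (valence 4) → 2 H
  atom 12: C, bond orders sum to 3 (valence 4) → 1 H
  atom 13: Cl (halogen, monovalent) → 0 H
  atom 14: C, bond orders sum to 2 (valence 4) → 2 H
  atom 15: C, bond orders sum to 2 (valence 4) → 2 H
  atom 16: C, bond orders sum to 2 (valence 4) → 2 H
  atom 17: C, bond orders sum to 2 (valence 4) → 2 H
  atom 18: C, bond orders sum to 4 (valence 4) → 0 H
  atom 19: O, bond orders sum to 1 (valence 2) → 1 H
  atom 20: O, bond orders sum to 2 (valence 2) → 0 H
Totals → C:14, H:18, Cl:1, N:1, O:4.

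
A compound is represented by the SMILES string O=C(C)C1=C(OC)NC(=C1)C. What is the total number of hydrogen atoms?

Walk through each heavy atom and fill implicit hydrogens from standard valence (C 4, N 3, O 2, S 2, halogen 1):
  atom 1: O, bond orders sum to 2 (valence 2) → 0 H
  atom 2: C, bond orders sum to 4 (valence 4) → 0 H
  atom 3: C, bond orders sum to 1 (valence 4) → 3 H
  atom 4: C, bond orders sum to 4 (valence 4) → 0 H
  atom 5: C, bond orders sum to 4 (valence 4) → 0 H
  atom 6: O, bond orders sum to 2 (valence 2) → 0 H
  atom 7: C, bond orders sum to 1 (valence 4) → 3 H
  atom 8: N, bond orders sum to 2 (valence 3) → 1 H
  atom 9: C, bond orders sum to 4 (valence 4) → 0 H
  atom 10: C, bond orders sum to 3 (valence 4) → 1 H
  atom 11: C, bond orders sum to 1 (valence 4) → 3 H
Total hydrogens: 11.

11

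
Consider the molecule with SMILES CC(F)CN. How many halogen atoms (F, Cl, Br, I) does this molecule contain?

Halogen atoms appear at heavy-atom position 3 (1×F).
Other groups present: 1 primary amine.
Halogen count: 1.

1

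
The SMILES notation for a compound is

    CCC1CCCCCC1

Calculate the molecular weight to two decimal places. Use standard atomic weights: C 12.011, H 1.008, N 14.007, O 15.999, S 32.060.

126.24 g/mol

First, the molecular formula is C9H18 (counting implicit H from valence).
  C: 9 × 12.011 = 108.099
  H: 18 × 1.008 = 18.144
Sum: 9×12.011 + 18×1.008 = 126.243 → 126.24 g/mol.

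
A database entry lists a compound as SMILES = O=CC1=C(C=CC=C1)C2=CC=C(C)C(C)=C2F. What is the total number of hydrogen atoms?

13

Walk through each heavy atom and fill implicit hydrogens from standard valence (C 4, N 3, O 2, S 2, halogen 1):
  atom 1: O, bond orders sum to 2 (valence 2) → 0 H
  atom 2: C, bond orders sum to 3 (valence 4) → 1 H
  atom 3: C, bond orders sum to 4 (valence 4) → 0 H
  atom 4: C, bond orders sum to 4 (valence 4) → 0 H
  atom 5: C, bond orders sum to 3 (valence 4) → 1 H
  atom 6: C, bond orders sum to 3 (valence 4) → 1 H
  atom 7: C, bond orders sum to 3 (valence 4) → 1 H
  atom 8: C, bond orders sum to 3 (valence 4) → 1 H
  atom 9: C, bond orders sum to 4 (valence 4) → 0 H
  atom 10: C, bond orders sum to 3 (valence 4) → 1 H
  atom 11: C, bond orders sum to 3 (valence 4) → 1 H
  atom 12: C, bond orders sum to 4 (valence 4) → 0 H
  atom 13: C, bond orders sum to 1 (valence 4) → 3 H
  atom 14: C, bond orders sum to 4 (valence 4) → 0 H
  atom 15: C, bond orders sum to 1 (valence 4) → 3 H
  atom 16: C, bond orders sum to 4 (valence 4) → 0 H
  atom 17: F (halogen, monovalent) → 0 H
Total hydrogens: 13.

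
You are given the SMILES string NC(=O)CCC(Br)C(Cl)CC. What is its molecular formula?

Walk through each heavy atom and fill implicit hydrogens from standard valence (C 4, N 3, O 2, S 2, halogen 1):
  atom 1: N, bond orders sum to 1 (valence 3) → 2 H
  atom 2: C, bond orders sum to 4 (valence 4) → 0 H
  atom 3: O, bond orders sum to 2 (valence 2) → 0 H
  atom 4: C, bond orders sum to 2 (valence 4) → 2 H
  atom 5: C, bond orders sum to 2 (valence 4) → 2 H
  atom 6: C, bond orders sum to 3 (valence 4) → 1 H
  atom 7: Br (halogen, monovalent) → 0 H
  atom 8: C, bond orders sum to 3 (valence 4) → 1 H
  atom 9: Cl (halogen, monovalent) → 0 H
  atom 10: C, bond orders sum to 2 (valence 4) → 2 H
  atom 11: C, bond orders sum to 1 (valence 4) → 3 H
Totals → C:7, H:13, Br:1, Cl:1, N:1, O:1.
In Hill order: C7H13BrClNO.

C7H13BrClNO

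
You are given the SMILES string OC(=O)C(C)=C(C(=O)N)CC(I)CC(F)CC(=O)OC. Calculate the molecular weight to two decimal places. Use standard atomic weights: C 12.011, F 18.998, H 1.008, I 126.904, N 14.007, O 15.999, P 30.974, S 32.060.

401.17 g/mol

First, the molecular formula is C12H17FINO5 (counting implicit H from valence).
  C: 12 × 12.011 = 144.132
  F: 1 × 18.998 = 18.998
  H: 17 × 1.008 = 17.136
  I: 1 × 126.904 = 126.904
  N: 1 × 14.007 = 14.007
  O: 5 × 15.999 = 79.995
Sum: 12×12.011 + 1×18.998 + 17×1.008 + 1×126.904 + 1×14.007 + 5×15.999 = 401.172 → 401.17 g/mol.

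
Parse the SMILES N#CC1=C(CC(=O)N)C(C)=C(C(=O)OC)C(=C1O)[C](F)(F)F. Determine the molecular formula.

Walk through each heavy atom and fill implicit hydrogens from standard valence (C 4, N 3, O 2, S 2, halogen 1):
  atom 1: N, bond orders sum to 3 (valence 3) → 0 H
  atom 2: C, bond orders sum to 4 (valence 4) → 0 H
  atom 3: C, bond orders sum to 4 (valence 4) → 0 H
  atom 4: C, bond orders sum to 4 (valence 4) → 0 H
  atom 5: C, bond orders sum to 2 (valence 4) → 2 H
  atom 6: C, bond orders sum to 4 (valence 4) → 0 H
  atom 7: O, bond orders sum to 2 (valence 2) → 0 H
  atom 8: N, bond orders sum to 1 (valence 3) → 2 H
  atom 9: C, bond orders sum to 4 (valence 4) → 0 H
  atom 10: C, bond orders sum to 1 (valence 4) → 3 H
  atom 11: C, bond orders sum to 4 (valence 4) → 0 H
  atom 12: C, bond orders sum to 4 (valence 4) → 0 H
  atom 13: O, bond orders sum to 2 (valence 2) → 0 H
  atom 14: O, bond orders sum to 2 (valence 2) → 0 H
  atom 15: C, bond orders sum to 1 (valence 4) → 3 H
  atom 16: C, bond orders sum to 4 (valence 4) → 0 H
  atom 17: C, bond orders sum to 4 (valence 4) → 0 H
  atom 18: O, bond orders sum to 1 (valence 2) → 1 H
  atom 19: C with explicit H count 0
  atom 20: F (halogen, monovalent) → 0 H
  atom 21: F (halogen, monovalent) → 0 H
  atom 22: F (halogen, monovalent) → 0 H
Totals → C:13, H:11, F:3, N:2, O:4.
In Hill order: C13H11F3N2O4.

C13H11F3N2O4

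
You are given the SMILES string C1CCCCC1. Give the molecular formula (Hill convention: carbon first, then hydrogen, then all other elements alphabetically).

Walk through each heavy atom and fill implicit hydrogens from standard valence (C 4, N 3, O 2, S 2, halogen 1):
  atom 1: C, bond orders sum to 2 (valence 4) → 2 H
  atom 2: C, bond orders sum to 2 (valence 4) → 2 H
  atom 3: C, bond orders sum to 2 (valence 4) → 2 H
  atom 4: C, bond orders sum to 2 (valence 4) → 2 H
  atom 5: C, bond orders sum to 2 (valence 4) → 2 H
  atom 6: C, bond orders sum to 2 (valence 4) → 2 H
Totals → C:6, H:12.

C6H12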